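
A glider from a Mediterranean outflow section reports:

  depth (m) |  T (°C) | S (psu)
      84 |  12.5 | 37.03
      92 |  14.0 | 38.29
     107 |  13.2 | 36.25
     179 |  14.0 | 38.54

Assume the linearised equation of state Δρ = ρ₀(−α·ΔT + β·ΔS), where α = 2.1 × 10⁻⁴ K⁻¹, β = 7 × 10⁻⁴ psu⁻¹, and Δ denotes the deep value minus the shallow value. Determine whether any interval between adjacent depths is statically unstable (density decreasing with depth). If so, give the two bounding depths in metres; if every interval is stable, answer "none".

Evaluate Δρ/ρ₀ = −αΔT + βΔS across each adjacent pair:
  84–92 m: −αΔT+βΔS = −(2.1 × 10⁻⁴)(+1.5)+(7 × 10⁻⁴)(+1.26) = 5.7 × 10⁻⁴ → stable
  92–107 m: −αΔT+βΔS = −(2.1 × 10⁻⁴)(-0.8)+(7 × 10⁻⁴)(-2.04) = -1.3 × 10⁻³ → UNSTABLE
  107–179 m: −αΔT+βΔS = −(2.1 × 10⁻⁴)(+0.8)+(7 × 10⁻⁴)(+2.29) = 1.4 × 10⁻³ → stable
The 92–107 m interval has Δρ < 0: lighter water underlies denser water.

92–107 m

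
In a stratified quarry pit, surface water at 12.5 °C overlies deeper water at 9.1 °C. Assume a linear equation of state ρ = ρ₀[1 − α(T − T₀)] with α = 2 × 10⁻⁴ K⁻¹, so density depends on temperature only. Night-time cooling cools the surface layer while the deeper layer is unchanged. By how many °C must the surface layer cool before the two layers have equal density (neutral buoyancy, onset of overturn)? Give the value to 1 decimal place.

3.4 °C

With temperature the only control, equal density requires T_surf′ = T_deep.
T_surf′ = 9.1 °C.
Cooling required: 12.5 − 9.1 = 3.4 °C.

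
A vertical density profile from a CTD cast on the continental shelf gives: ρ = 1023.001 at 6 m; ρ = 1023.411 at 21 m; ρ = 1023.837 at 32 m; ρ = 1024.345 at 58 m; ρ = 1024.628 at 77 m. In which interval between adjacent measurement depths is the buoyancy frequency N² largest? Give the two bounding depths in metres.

Compute the density gradient over each adjacent pair:
  6–21 m: Δρ/Δz = 0.410/15 = 0.027 kg m⁻⁴
  21–32 m: Δρ/Δz = 0.426/11 = 0.039 kg m⁻⁴
  32–58 m: Δρ/Δz = 0.508/26 = 0.020 kg m⁻⁴
  58–77 m: Δρ/Δz = 0.283/19 = 0.015 kg m⁻⁴
The largest gradient is in the 21–32 m interval — the pycnocline.

21–32 m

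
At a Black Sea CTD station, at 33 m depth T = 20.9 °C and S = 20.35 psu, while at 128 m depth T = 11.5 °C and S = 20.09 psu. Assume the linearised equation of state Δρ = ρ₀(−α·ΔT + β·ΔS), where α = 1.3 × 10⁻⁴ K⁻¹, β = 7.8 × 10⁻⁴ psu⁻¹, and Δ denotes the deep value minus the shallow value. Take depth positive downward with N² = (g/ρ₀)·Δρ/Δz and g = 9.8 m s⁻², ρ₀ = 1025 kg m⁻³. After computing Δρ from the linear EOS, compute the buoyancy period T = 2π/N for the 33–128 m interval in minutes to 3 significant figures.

10.2 min

ΔT = -9.4 K, ΔS = -0.26 psu (deep − shallow).
Δρ/ρ₀ = −αΔT + βΔS = 1.222 × 10⁻³ − 2.028 × 10⁻⁴ = 1.0192 × 10⁻³, so Δρ ≈ 1.045 kg m⁻³.
N² = (g/ρ₀)·Δρ/Δz = g·(Δρ/ρ₀)/Δz = 9.8 × 1.0192 × 10⁻³ / 95 = 1.0514 × 10⁻⁴ s⁻².
N = √(1.0514 × 10⁻⁴) = 0.010254 rad s⁻¹ → T = 2π/N = 612.75 s = 10.213 min ≈ 10.2 min.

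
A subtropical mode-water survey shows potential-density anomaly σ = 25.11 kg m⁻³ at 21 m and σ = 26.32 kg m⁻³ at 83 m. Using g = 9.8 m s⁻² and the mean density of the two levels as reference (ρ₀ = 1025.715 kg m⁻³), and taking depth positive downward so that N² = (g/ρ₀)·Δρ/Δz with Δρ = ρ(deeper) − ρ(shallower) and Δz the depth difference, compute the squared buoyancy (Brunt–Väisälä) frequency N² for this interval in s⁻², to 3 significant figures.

1.86 × 10⁻⁴ s⁻²

Δρ = 1026.32 − 1025.11 = 1.21 kg m⁻³ over Δz = 83 − 21 = 62 m.
N² = (9.8/1025.715) × (1.21/62) = 1.8646 × 10⁻⁴ s⁻² ≈ 1.86 × 10⁻⁴ s⁻².
Since Δρ > 0 the layer is stably stratified.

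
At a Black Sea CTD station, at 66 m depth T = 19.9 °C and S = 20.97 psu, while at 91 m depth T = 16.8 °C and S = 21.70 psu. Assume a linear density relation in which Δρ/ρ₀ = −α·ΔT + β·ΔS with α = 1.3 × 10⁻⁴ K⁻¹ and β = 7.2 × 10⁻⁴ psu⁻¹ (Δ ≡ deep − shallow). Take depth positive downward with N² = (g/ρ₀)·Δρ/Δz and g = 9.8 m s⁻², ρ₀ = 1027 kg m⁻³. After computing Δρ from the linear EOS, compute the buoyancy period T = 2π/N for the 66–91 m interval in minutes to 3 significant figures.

ΔT = -3.1 K, ΔS = +0.73 psu (deep − shallow).
Δρ/ρ₀ = −αΔT + βΔS = 4.03 × 10⁻⁴ + 5.256 × 10⁻⁴ = 9.286 × 10⁻⁴, so Δρ ≈ 0.9537 kg m⁻³.
N² = (g/ρ₀)·Δρ/Δz = g·(Δρ/ρ₀)/Δz = 9.8 × 9.286 × 10⁻⁴ / 25 = 3.6401 × 10⁻⁴ s⁻².
N = √(3.6401 × 10⁻⁴) = 0.019079 rad s⁻¹ → T = 2π/N = 329.32 s = 5.4887 min ≈ 5.49 min.

5.49 min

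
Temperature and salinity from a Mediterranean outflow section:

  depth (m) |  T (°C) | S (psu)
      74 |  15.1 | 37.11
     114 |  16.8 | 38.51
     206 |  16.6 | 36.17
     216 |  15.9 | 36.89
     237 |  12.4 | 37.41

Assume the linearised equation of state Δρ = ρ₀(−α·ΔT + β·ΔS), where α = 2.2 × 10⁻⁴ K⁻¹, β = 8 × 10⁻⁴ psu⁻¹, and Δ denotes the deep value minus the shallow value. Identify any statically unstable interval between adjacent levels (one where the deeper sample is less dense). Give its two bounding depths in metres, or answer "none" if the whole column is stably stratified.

Evaluate Δρ/ρ₀ = −αΔT + βΔS across each adjacent pair:
  74–114 m: −αΔT+βΔS = −(2.2 × 10⁻⁴)(+1.7)+(8 × 10⁻⁴)(+1.40) = 7.5 × 10⁻⁴ → stable
  114–206 m: −αΔT+βΔS = −(2.2 × 10⁻⁴)(-0.2)+(8 × 10⁻⁴)(-2.34) = -1.8 × 10⁻³ → UNSTABLE
  206–216 m: −αΔT+βΔS = −(2.2 × 10⁻⁴)(-0.7)+(8 × 10⁻⁴)(+0.72) = 7.3 × 10⁻⁴ → stable
  216–237 m: −αΔT+βΔS = −(2.2 × 10⁻⁴)(-3.5)+(8 × 10⁻⁴)(+0.52) = 1.2 × 10⁻³ → stable
The 114–206 m interval has Δρ < 0: lighter water underlies denser water.

114–206 m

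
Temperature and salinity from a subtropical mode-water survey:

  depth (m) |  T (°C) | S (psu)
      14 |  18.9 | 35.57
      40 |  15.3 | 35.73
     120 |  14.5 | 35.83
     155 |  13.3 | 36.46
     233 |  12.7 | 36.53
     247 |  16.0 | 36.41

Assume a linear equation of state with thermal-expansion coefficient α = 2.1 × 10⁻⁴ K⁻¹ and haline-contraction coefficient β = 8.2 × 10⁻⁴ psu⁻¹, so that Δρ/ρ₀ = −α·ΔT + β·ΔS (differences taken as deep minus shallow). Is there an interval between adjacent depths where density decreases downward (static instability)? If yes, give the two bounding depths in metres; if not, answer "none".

Evaluate Δρ/ρ₀ = −αΔT + βΔS across each adjacent pair:
  14–40 m: −αΔT+βΔS = −(2.1 × 10⁻⁴)(-3.6)+(8.2 × 10⁻⁴)(+0.16) = 8.9 × 10⁻⁴ → stable
  40–120 m: −αΔT+βΔS = −(2.1 × 10⁻⁴)(-0.8)+(8.2 × 10⁻⁴)(+0.10) = 2.5 × 10⁻⁴ → stable
  120–155 m: −αΔT+βΔS = −(2.1 × 10⁻⁴)(-1.2)+(8.2 × 10⁻⁴)(+0.63) = 7.7 × 10⁻⁴ → stable
  155–233 m: −αΔT+βΔS = −(2.1 × 10⁻⁴)(-0.6)+(8.2 × 10⁻⁴)(+0.07) = 1.8 × 10⁻⁴ → stable
  233–247 m: −αΔT+βΔS = −(2.1 × 10⁻⁴)(+3.3)+(8.2 × 10⁻⁴)(-0.12) = -7.9 × 10⁻⁴ → UNSTABLE
The 233–247 m interval has Δρ < 0: lighter water underlies denser water.

233–247 m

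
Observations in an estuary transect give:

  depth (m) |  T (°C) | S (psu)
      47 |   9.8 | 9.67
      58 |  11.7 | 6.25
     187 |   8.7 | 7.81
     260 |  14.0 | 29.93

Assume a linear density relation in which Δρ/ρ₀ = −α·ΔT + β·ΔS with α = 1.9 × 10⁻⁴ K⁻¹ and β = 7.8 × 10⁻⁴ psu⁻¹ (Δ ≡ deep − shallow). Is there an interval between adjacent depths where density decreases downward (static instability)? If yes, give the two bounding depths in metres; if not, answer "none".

47–58 m

Evaluate Δρ/ρ₀ = −αΔT + βΔS across each adjacent pair:
  47–58 m: −αΔT+βΔS = −(1.9 × 10⁻⁴)(+1.9)+(7.8 × 10⁻⁴)(-3.42) = -3.0 × 10⁻³ → UNSTABLE
  58–187 m: −αΔT+βΔS = −(1.9 × 10⁻⁴)(-3.0)+(7.8 × 10⁻⁴)(+1.56) = 1.8 × 10⁻³ → stable
  187–260 m: −αΔT+βΔS = −(1.9 × 10⁻⁴)(+5.3)+(7.8 × 10⁻⁴)(+22.12) = 0.016 → stable
The 47–58 m interval has Δρ < 0: lighter water underlies denser water.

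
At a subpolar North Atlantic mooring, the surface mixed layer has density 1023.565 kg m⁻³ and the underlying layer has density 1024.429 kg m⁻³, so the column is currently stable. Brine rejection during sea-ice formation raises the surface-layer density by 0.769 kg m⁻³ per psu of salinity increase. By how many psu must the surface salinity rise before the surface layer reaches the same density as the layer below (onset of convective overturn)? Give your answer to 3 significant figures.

1.12 psu

Density deficit of the surface layer: 1024.429 − 1023.565 = 0.864 kg m⁻³.
Required change = 0.864 / 0.769 = 1.12 psu.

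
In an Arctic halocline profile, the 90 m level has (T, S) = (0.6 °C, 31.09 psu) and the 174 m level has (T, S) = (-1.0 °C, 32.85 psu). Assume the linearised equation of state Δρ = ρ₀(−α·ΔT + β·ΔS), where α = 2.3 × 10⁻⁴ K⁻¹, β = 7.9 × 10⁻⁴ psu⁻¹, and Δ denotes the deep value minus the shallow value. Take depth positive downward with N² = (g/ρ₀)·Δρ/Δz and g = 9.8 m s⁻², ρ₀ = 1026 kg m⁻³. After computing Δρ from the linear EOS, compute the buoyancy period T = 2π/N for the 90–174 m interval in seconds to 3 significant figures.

ΔT = -1.6 K, ΔS = +1.76 psu (deep − shallow).
Δρ/ρ₀ = −αΔT + βΔS = 3.68 × 10⁻⁴ + 1.3904 × 10⁻³ = 1.7584 × 10⁻³, so Δρ ≈ 1.804 kg m⁻³.
N² = (g/ρ₀)·Δρ/Δz = g·(Δρ/ρ₀)/Δz = 9.8 × 1.7584 × 10⁻³ / 84 = 2.0515 × 10⁻⁴ s⁻².
N = √(2.0515 × 10⁻⁴) = 0.014323 rad s⁻¹ → T = 2π/N = 438.68 s ≈ 439 s.

439 s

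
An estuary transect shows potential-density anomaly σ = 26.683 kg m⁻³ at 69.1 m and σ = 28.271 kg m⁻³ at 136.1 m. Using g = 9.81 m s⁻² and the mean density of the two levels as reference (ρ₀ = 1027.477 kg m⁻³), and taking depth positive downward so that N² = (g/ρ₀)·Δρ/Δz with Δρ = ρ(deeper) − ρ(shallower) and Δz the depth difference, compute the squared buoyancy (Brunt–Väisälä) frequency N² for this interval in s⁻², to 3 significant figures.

2.26 × 10⁻⁴ s⁻²

Δρ = 1028.271 − 1026.683 = 1.588 kg m⁻³ over Δz = 136.1 − 69.1 = 67 m.
N² = (9.81/1027.477) × (1.588/67) = 2.2629 × 10⁻⁴ s⁻² ≈ 2.26 × 10⁻⁴ s⁻².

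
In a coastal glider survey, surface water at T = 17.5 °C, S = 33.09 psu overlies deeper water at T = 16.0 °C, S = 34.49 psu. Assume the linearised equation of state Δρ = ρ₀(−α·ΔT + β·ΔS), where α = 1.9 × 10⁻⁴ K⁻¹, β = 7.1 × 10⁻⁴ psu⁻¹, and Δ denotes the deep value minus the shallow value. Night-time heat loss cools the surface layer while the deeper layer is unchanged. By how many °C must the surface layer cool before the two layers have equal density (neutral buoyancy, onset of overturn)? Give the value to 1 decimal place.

6.7 °C

Neutral buoyancy requires Δρ = 0, i.e. −α(T_deep − T_surf′) + β(S_deep − S_surf) = 0.
T_surf′ = T_deep − (β/α)·ΔS = 16.0 − (7.1 × 10⁻⁴/1.9 × 10⁻⁴)·(+1.40) = 10.768 °C.
Cooling required: 17.5 − (10.768) = 6.732 °C.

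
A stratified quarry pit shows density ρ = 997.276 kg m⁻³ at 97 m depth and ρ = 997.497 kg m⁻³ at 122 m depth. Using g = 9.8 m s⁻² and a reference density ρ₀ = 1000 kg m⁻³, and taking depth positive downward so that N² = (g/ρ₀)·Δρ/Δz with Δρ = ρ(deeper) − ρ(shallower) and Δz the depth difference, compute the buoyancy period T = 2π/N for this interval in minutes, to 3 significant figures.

Δρ = 997.497 − 997.276 = 0.221 kg m⁻³ over Δz = 122 − 97 = 25 m.
N² = (9.8/1000) × (0.221/25) = 8.6632 × 10⁻⁵ s⁻².
N = √(8.6632 × 10⁻⁵) = 9.3076 × 10⁻³ rad s⁻¹, so T = 2π/N = 675.06 s = 11.251 min ≈ 11.3 min.

11.3 min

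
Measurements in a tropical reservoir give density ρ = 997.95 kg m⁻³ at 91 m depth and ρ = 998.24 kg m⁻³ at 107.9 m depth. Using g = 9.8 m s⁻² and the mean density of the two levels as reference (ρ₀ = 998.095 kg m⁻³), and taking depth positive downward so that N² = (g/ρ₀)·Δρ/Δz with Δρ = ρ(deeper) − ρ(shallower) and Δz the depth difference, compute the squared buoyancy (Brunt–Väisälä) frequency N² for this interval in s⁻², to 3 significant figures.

Δρ = 998.24 − 997.95 = 0.29 kg m⁻³ over Δz = 107.9 − 91 = 16.9 m.
N² = (9.8/998.095) × (0.29/16.9) = 1.6849 × 10⁻⁴ s⁻² ≈ 1.68 × 10⁻⁴ s⁻².

1.68 × 10⁻⁴ s⁻²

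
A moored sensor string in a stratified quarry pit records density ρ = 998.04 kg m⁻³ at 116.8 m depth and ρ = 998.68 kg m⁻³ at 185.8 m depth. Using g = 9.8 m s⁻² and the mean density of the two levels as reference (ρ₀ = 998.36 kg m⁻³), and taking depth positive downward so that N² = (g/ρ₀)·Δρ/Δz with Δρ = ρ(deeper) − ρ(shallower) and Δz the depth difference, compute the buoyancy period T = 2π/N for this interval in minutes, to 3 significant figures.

Δρ = 998.68 − 998.04 = 0.64 kg m⁻³ over Δz = 185.8 − 116.8 = 69 m.
N² = (9.8/998.36) × (0.64/69) = 9.1048 × 10⁻⁵ s⁻².
N = √(9.1048 × 10⁻⁵) = 9.5419 × 10⁻³ rad s⁻¹, so T = 2π/N = 658.48 s = 10.975 min ≈ 11.0 min.
A positive N² confirms static stability across the interval.

11.0 min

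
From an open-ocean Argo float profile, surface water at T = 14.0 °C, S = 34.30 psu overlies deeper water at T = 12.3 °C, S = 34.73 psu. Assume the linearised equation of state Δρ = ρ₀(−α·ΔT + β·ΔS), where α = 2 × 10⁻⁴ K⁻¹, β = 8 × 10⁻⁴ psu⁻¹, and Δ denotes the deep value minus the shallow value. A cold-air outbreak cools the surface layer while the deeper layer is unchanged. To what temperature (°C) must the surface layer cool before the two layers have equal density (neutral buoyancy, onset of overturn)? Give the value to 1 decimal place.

Neutral buoyancy requires Δρ = 0, i.e. −α(T_deep − T_surf′) + β(S_deep − S_surf) = 0.
T_surf′ = T_deep − (β/α)·ΔS = 12.3 − (8 × 10⁻⁴/2 × 10⁻⁴)·(+0.43) = 10.580 °C.
Cooling required: 14.0 − (10.580) = 3.420 °C.

10.6 °C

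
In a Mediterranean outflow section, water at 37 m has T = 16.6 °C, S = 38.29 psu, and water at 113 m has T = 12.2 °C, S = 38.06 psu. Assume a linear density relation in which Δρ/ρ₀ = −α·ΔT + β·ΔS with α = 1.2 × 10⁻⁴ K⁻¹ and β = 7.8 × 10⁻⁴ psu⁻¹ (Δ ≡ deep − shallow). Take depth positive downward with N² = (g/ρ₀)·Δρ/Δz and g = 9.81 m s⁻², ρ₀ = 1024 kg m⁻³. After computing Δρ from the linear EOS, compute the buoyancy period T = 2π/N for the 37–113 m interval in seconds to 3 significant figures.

937 s

ΔT = -4.4 K, ΔS = -0.23 psu (deep − shallow).
Δρ/ρ₀ = −αΔT + βΔS = 5.28 × 10⁻⁴ − 1.794 × 10⁻⁴ = 3.486 × 10⁻⁴, so Δρ ≈ 0.3570 kg m⁻³.
N² = (g/ρ₀)·Δρ/Δz = g·(Δρ/ρ₀)/Δz = 9.81 × 3.486 × 10⁻⁴ / 76 = 4.4997 × 10⁻⁵ s⁻².
N = √(4.4997 × 10⁻⁵) = 6.7080 × 10⁻³ rad s⁻¹ → T = 2π/N = 936.67 s ≈ 937 s.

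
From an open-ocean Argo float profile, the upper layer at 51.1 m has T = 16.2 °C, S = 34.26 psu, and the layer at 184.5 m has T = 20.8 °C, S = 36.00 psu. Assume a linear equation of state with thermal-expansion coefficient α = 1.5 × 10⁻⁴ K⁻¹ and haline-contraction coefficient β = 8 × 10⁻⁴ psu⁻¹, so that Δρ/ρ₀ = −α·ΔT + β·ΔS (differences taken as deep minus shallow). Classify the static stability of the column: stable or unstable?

ΔT = 20.8 − 16.2 = +4.6 K and ΔS = 36.00 − 34.26 = +1.74 psu (deep − shallow).
−αΔT = -6.90 × 10⁻⁴; βΔS = 1.392 × 10⁻³; sum Δρ/ρ₀ = 7.02 × 10⁻⁴.
Δρ/ρ₀ > 0, so Δρ > 0: deeper water is denser → statically stable.

stable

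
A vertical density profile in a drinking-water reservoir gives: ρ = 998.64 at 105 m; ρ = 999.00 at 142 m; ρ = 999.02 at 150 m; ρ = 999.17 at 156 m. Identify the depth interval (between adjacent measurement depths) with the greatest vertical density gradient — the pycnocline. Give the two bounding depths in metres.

150–156 m

Compute the density gradient over each adjacent pair:
  105–142 m: Δρ/Δz = 0.36/37 = 9.7 × 10⁻³ kg m⁻⁴
  142–150 m: Δρ/Δz = 0.02/8 = 2.5 × 10⁻³ kg m⁻⁴
  150–156 m: Δρ/Δz = 0.15/6 = 0.025 kg m⁻⁴
The largest gradient is in the 150–156 m interval — the pycnocline.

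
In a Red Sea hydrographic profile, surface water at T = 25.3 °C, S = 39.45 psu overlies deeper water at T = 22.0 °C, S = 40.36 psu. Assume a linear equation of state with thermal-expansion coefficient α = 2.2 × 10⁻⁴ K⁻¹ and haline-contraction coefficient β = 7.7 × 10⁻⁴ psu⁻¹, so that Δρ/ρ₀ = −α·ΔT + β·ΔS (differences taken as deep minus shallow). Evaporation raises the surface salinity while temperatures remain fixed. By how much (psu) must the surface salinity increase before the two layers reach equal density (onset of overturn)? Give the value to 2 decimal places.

1.85 psu

Neutral buoyancy requires −α(T_deep − T_surf) + β(S_deep − S_surf′) = 0.
S_surf′ = S_deep − (α/β)·ΔT = 40.36 − (2.2 × 10⁻⁴/7.7 × 10⁻⁴)·(-3.3) = 41.3029 psu.
Increase required: 41.3029 − 39.45 = 1.8529 psu.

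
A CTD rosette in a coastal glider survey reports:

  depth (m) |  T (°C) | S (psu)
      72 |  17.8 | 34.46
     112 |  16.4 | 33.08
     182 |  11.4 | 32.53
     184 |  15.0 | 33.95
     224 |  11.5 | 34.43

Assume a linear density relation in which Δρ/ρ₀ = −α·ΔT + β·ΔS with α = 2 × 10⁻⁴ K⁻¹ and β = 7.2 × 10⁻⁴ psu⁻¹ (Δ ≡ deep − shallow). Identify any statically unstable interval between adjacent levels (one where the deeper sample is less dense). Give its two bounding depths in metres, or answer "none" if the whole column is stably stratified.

Evaluate Δρ/ρ₀ = −αΔT + βΔS across each adjacent pair:
  72–112 m: −αΔT+βΔS = −(2 × 10⁻⁴)(-1.4)+(7.2 × 10⁻⁴)(-1.38) = -7.1 × 10⁻⁴ → UNSTABLE
  112–182 m: −αΔT+βΔS = −(2 × 10⁻⁴)(-5.0)+(7.2 × 10⁻⁴)(-0.55) = 6.0 × 10⁻⁴ → stable
  182–184 m: −αΔT+βΔS = −(2 × 10⁻⁴)(+3.6)+(7.2 × 10⁻⁴)(+1.42) = 3.0 × 10⁻⁴ → stable
  184–224 m: −αΔT+βΔS = −(2 × 10⁻⁴)(-3.5)+(7.2 × 10⁻⁴)(+0.48) = 1.0 × 10⁻³ → stable
The 72–112 m interval has Δρ < 0: lighter water underlies denser water.

72–112 m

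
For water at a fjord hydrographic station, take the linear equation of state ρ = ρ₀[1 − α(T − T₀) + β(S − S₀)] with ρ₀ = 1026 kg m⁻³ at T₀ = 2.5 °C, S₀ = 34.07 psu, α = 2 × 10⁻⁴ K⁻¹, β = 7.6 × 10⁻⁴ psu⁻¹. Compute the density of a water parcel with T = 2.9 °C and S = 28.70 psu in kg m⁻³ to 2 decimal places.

T − T₀ = +0.4 K, S − S₀ = -5.37 psu.
Bracket = 1 − α·(+0.4) + β·(-5.37) = 1 + (-4.1612 × 10⁻³) = 0.9958388.
ρ = 1026 × 0.9958388 = 1021.73 kg m⁻³.

1021.73 kg m⁻³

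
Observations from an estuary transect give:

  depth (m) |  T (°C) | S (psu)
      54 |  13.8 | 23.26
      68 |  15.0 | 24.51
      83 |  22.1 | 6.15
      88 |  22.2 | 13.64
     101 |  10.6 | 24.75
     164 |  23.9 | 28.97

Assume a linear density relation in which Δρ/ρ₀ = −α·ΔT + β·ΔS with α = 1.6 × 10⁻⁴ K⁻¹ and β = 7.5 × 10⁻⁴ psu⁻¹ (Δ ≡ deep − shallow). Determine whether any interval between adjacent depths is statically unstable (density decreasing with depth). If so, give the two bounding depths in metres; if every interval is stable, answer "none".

68–83 m

Evaluate Δρ/ρ₀ = −αΔT + βΔS across each adjacent pair:
  54–68 m: −αΔT+βΔS = −(1.6 × 10⁻⁴)(+1.2)+(7.5 × 10⁻⁴)(+1.25) = 7.5 × 10⁻⁴ → stable
  68–83 m: −αΔT+βΔS = −(1.6 × 10⁻⁴)(+7.1)+(7.5 × 10⁻⁴)(-18.36) = -0.015 → UNSTABLE
  83–88 m: −αΔT+βΔS = −(1.6 × 10⁻⁴)(+0.1)+(7.5 × 10⁻⁴)(+7.49) = 5.6 × 10⁻³ → stable
  88–101 m: −αΔT+βΔS = −(1.6 × 10⁻⁴)(-11.6)+(7.5 × 10⁻⁴)(+11.11) = 0.010 → stable
  101–164 m: −αΔT+βΔS = −(1.6 × 10⁻⁴)(+13.3)+(7.5 × 10⁻⁴)(+4.22) = 1.0 × 10⁻³ → stable
The 68–83 m interval has Δρ < 0: lighter water underlies denser water.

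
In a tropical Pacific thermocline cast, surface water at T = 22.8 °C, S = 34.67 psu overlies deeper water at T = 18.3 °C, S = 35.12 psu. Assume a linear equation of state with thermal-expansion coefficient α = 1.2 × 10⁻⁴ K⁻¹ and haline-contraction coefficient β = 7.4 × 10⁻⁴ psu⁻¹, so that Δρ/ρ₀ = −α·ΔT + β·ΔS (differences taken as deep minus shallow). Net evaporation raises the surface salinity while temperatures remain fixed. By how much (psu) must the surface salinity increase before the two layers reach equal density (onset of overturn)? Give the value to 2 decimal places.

1.18 psu

Neutral buoyancy requires −α(T_deep − T_surf) + β(S_deep − S_surf′) = 0.
S_surf′ = S_deep − (α/β)·ΔT = 35.12 − (1.2 × 10⁻⁴/7.4 × 10⁻⁴)·(-4.5) = 35.8497 psu.
Increase required: 35.8497 − 34.67 = 1.1797 psu.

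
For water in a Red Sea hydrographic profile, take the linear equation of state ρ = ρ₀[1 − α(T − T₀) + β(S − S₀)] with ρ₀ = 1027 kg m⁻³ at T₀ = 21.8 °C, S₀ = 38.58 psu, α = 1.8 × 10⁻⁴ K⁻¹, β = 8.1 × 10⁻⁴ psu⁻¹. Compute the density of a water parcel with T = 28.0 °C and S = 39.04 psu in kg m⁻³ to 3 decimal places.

1026.237 kg m⁻³

T − T₀ = +6.2 K, S − S₀ = +0.46 psu.
Bracket = 1 − α·(+6.2) + β·(+0.46) = 1 + (-7.434 × 10⁻⁴) = 0.9992566.
ρ = 1027 × 0.9992566 = 1026.237 kg m⁻³.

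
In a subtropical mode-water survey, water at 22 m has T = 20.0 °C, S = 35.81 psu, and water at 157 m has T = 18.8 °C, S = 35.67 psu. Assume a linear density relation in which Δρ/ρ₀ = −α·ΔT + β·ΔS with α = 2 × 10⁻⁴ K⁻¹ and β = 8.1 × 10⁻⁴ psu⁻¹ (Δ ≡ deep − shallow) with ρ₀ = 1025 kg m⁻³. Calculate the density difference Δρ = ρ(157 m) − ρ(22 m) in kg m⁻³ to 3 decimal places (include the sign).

ΔT = -1.2 K, ΔS = -0.14 psu (deep − shallow).
Δρ/ρ₀ = −(2 × 10⁻⁴)(-1.2) + (8.1 × 10⁻⁴)(-0.14) = 1.266 × 10⁻⁴.
Δρ = 1025 × (1.266 × 10⁻⁴) = +0.130 kg m⁻³.
Positive Δρ: denser below, stable.

+0.130 kg m⁻³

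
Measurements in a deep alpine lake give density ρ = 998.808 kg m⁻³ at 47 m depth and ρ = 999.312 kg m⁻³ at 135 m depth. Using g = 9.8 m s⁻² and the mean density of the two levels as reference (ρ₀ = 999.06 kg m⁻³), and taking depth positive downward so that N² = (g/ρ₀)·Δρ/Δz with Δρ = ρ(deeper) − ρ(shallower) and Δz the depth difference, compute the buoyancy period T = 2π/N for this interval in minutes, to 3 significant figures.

14.0 min

Δρ = 999.312 − 998.808 = 0.504 kg m⁻³ over Δz = 135 − 47 = 88 m.
N² = (9.8/999.06) × (0.504/88) = 5.6180 × 10⁻⁵ s⁻².
N = √(5.6180 × 10⁻⁵) = 7.4953 × 10⁻³ rad s⁻¹, so T = 2π/N = 838.28 s = 13.971 min ≈ 14.0 min.
Since Δρ > 0 the layer is stably stratified.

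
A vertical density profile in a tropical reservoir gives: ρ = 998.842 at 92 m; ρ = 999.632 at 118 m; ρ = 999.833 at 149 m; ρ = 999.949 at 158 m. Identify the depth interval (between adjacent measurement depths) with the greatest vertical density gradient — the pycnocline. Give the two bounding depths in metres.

Compute the density gradient over each adjacent pair:
  92–118 m: Δρ/Δz = 0.790/26 = 0.030 kg m⁻⁴
  118–149 m: Δρ/Δz = 0.201/31 = 6.5 × 10⁻³ kg m⁻⁴
  149–158 m: Δρ/Δz = 0.116/9 = 0.013 kg m⁻⁴
The largest gradient is in the 92–118 m interval — the pycnocline.

92–118 m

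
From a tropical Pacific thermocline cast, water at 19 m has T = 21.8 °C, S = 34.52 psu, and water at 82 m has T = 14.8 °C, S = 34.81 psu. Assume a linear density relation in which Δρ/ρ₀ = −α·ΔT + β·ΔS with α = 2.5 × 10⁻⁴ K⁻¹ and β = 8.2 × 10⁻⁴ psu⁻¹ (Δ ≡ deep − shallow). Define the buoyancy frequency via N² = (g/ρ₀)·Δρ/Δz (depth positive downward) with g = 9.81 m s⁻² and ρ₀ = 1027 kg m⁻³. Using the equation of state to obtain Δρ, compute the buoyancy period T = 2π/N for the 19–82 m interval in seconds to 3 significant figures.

357 s

ΔT = -7.0 K, ΔS = +0.29 psu (deep − shallow).
Δρ/ρ₀ = −αΔT + βΔS = 1.75 × 10⁻³ + 2.378 × 10⁻⁴ = 1.9878 × 10⁻³, so Δρ ≈ 2.041 kg m⁻³.
N² = (g/ρ₀)·Δρ/Δz = g·(Δρ/ρ₀)/Δz = 9.81 × 1.9878 × 10⁻³ / 63 = 3.0953 × 10⁻⁴ s⁻².
N = √(3.0953 × 10⁻⁴) = 0.017593 rad s⁻¹ → T = 2π/N = 357.14 s ≈ 357 s.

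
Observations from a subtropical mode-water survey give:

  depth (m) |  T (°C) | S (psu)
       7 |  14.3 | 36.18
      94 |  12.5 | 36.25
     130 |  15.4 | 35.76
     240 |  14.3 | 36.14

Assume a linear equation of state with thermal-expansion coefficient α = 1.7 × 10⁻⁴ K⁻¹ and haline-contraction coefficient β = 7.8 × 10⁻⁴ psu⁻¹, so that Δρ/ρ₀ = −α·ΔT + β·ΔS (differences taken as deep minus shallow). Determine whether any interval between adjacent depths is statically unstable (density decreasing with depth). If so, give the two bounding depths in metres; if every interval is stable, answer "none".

Evaluate Δρ/ρ₀ = −αΔT + βΔS across each adjacent pair:
  7–94 m: −αΔT+βΔS = −(1.7 × 10⁻⁴)(-1.8)+(7.8 × 10⁻⁴)(+0.07) = 3.6 × 10⁻⁴ → stable
  94–130 m: −αΔT+βΔS = −(1.7 × 10⁻⁴)(+2.9)+(7.8 × 10⁻⁴)(-0.49) = -8.8 × 10⁻⁴ → UNSTABLE
  130–240 m: −αΔT+βΔS = −(1.7 × 10⁻⁴)(-1.1)+(7.8 × 10⁻⁴)(+0.38) = 4.8 × 10⁻⁴ → stable
The 94–130 m interval has Δρ < 0: lighter water underlies denser water.

94–130 m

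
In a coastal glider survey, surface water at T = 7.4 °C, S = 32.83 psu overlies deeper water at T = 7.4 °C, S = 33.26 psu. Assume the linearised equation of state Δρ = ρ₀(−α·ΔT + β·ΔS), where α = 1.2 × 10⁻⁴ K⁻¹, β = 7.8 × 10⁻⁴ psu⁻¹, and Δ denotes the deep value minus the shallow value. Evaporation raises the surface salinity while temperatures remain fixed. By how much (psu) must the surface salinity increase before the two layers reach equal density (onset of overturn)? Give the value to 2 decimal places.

0.43 psu

Neutral buoyancy requires −α(T_deep − T_surf) + β(S_deep − S_surf′) = 0.
S_surf′ = S_deep − (α/β)·ΔT = 33.26 − (1.2 × 10⁻⁴/7.8 × 10⁻⁴)·(+0.0) = 33.2600 psu.
Increase required: 33.2600 − 32.83 = 0.4300 psu.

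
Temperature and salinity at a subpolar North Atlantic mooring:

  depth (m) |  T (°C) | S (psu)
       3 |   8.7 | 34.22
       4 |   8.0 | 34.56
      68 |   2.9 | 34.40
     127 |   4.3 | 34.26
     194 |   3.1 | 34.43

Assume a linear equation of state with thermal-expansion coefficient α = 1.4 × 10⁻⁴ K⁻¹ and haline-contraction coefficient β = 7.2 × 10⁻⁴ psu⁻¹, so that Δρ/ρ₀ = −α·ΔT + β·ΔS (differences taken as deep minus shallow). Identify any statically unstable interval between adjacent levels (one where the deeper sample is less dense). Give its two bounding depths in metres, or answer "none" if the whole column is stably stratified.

68–127 m

Evaluate Δρ/ρ₀ = −αΔT + βΔS across each adjacent pair:
  3–4 m: −αΔT+βΔS = −(1.4 × 10⁻⁴)(-0.7)+(7.2 × 10⁻⁴)(+0.34) = 3.4 × 10⁻⁴ → stable
  4–68 m: −αΔT+βΔS = −(1.4 × 10⁻⁴)(-5.1)+(7.2 × 10⁻⁴)(-0.16) = 6.0 × 10⁻⁴ → stable
  68–127 m: −αΔT+βΔS = −(1.4 × 10⁻⁴)(+1.4)+(7.2 × 10⁻⁴)(-0.14) = -3.0 × 10⁻⁴ → UNSTABLE
  127–194 m: −αΔT+βΔS = −(1.4 × 10⁻⁴)(-1.2)+(7.2 × 10⁻⁴)(+0.17) = 2.9 × 10⁻⁴ → stable
The 68–127 m interval has Δρ < 0: lighter water underlies denser water.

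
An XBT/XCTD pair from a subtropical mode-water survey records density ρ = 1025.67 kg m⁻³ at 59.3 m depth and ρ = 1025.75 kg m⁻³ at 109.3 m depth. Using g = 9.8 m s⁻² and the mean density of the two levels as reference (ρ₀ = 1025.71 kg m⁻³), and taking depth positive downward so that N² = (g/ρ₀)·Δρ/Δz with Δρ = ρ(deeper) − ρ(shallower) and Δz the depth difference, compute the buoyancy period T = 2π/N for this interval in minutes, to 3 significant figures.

26.8 min

Δρ = 1025.75 − 1025.67 = 0.08 kg m⁻³ over Δz = 109.3 − 59.3 = 50 m.
N² = (9.8/1025.71) × (0.08/50) = 1.5287 × 10⁻⁵ s⁻².
N = √(1.5287 × 10⁻⁵) = 3.9099 × 10⁻³ rad s⁻¹, so T = 2π/N = 1.6070 × 10³ s = 26.783 min ≈ 26.8 min.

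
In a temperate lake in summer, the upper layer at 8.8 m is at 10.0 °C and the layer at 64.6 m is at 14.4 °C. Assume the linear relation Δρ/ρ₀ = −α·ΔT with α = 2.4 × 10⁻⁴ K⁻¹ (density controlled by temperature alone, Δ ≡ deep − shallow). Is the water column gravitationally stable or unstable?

ΔT = 14.4 − 10.0 = +4.4 K, so Δρ/ρ₀ = −αΔT = -1.056 × 10⁻³.
Δρ/ρ₀ < 0, so Δρ < 0: deeper water is lighter → statically unstable; the column would overturn.

unstable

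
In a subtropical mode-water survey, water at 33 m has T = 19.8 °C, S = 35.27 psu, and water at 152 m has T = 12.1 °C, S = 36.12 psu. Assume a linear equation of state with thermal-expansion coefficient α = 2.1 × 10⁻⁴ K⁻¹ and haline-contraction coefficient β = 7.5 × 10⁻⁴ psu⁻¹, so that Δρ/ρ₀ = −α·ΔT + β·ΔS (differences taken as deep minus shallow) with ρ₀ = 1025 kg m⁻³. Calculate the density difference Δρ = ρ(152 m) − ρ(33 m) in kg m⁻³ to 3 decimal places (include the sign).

ΔT = -7.7 K, ΔS = +0.85 psu (deep − shallow).
Δρ/ρ₀ = −(2.1 × 10⁻⁴)(-7.7) + (7.5 × 10⁻⁴)(+0.85) = 2.2545 × 10⁻³.
Δρ = 1025 × (2.2545 × 10⁻³) = +2.311 kg m⁻³.
Positive Δρ: denser below, stable.

+2.311 kg m⁻³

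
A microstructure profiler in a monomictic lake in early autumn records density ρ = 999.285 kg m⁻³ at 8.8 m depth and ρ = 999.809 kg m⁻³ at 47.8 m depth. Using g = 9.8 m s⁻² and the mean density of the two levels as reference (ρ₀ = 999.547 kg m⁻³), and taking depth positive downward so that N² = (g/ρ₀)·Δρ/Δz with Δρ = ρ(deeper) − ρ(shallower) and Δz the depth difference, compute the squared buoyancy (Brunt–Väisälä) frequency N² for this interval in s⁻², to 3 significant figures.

Δρ = 999.809 − 999.285 = 0.524 kg m⁻³ over Δz = 47.8 − 8.8 = 39 m.
N² = (9.8/999.547) × (0.524/39) = 1.3173 × 10⁻⁴ s⁻² ≈ 1.32 × 10⁻⁴ s⁻².

1.32 × 10⁻⁴ s⁻²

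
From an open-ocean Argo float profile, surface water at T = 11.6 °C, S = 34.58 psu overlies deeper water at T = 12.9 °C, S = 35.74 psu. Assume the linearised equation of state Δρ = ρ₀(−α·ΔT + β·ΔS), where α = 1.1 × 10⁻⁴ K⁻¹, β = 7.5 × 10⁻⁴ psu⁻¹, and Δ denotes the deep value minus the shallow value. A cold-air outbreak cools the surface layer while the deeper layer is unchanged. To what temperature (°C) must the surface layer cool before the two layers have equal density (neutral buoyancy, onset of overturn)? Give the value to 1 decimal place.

Neutral buoyancy requires Δρ = 0, i.e. −α(T_deep − T_surf′) + β(S_deep − S_surf) = 0.
T_surf′ = T_deep − (β/α)·ΔS = 12.9 − (7.5 × 10⁻⁴/1.1 × 10⁻⁴)·(+1.16) = 4.991 °C.
Cooling required: 11.6 − (4.991) = 6.609 °C.

5.0 °C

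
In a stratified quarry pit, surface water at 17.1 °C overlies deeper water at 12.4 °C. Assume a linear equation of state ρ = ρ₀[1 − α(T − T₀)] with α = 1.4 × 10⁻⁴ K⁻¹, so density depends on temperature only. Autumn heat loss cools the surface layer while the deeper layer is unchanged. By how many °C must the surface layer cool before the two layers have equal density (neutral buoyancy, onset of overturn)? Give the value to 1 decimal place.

With temperature the only control, equal density requires T_surf′ = T_deep.
T_surf′ = 12.4 °C.
Cooling required: 17.1 − 12.4 = 4.7 °C.

4.7 °C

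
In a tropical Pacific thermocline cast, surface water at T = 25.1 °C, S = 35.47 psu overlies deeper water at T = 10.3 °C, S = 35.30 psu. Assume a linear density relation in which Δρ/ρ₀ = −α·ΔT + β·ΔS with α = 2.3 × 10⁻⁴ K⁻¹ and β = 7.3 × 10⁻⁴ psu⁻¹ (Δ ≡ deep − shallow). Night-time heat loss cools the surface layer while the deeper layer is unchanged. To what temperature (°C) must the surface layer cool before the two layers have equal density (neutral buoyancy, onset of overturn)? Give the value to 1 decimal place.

10.8 °C

Neutral buoyancy requires Δρ = 0, i.e. −α(T_deep − T_surf′) + β(S_deep − S_surf) = 0.
T_surf′ = T_deep − (β/α)·ΔS = 10.3 − (7.3 × 10⁻⁴/2.3 × 10⁻⁴)·(-0.17) = 10.840 °C.
Cooling required: 25.1 − (10.840) = 14.260 °C.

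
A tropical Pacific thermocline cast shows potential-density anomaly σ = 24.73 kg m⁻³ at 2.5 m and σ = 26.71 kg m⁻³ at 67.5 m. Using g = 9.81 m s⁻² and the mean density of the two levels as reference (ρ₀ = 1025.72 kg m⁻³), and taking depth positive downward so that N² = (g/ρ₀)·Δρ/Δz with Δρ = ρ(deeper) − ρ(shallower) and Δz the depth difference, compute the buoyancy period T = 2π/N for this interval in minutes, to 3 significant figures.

Δρ = 1026.71 − 1024.73 = 1.98 kg m⁻³ over Δz = 67.5 − 2.5 = 65 m.
N² = (9.81/1025.72) × (1.98/65) = 2.9133 × 10⁻⁴ s⁻².
N = √(2.9133 × 10⁻⁴) = 0.017068 rad s⁻¹, so T = 2π/N = 368.13 s = 6.1355 min ≈ 6.14 min.
N² > 0, so the interval is statically stable.

6.14 min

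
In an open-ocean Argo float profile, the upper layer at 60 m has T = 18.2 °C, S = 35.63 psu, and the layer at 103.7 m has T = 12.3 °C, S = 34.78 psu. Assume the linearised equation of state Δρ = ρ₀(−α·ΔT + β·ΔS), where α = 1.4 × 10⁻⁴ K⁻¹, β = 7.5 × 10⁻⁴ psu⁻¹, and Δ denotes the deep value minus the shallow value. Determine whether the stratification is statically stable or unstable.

ΔT = 12.3 − 18.2 = -5.9 K and ΔS = 34.78 − 35.63 = -0.85 psu (deep − shallow).
−αΔT = 8.26 × 10⁻⁴; βΔS = -6.375 × 10⁻⁴; sum Δρ/ρ₀ = 1.885 × 10⁻⁴.
Δρ/ρ₀ > 0, so Δρ > 0: deeper water is denser → statically stable.

stable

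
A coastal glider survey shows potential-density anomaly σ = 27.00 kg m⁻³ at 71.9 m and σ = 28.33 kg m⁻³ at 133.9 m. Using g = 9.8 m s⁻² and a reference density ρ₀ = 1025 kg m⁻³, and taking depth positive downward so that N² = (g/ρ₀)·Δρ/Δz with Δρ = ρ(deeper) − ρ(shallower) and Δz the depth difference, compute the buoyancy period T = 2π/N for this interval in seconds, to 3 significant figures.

Δρ = 1028.33 − 1027.00 = 1.33 kg m⁻³ over Δz = 133.9 − 71.9 = 62 m.
N² = (9.8/1025) × (1.33/62) = 2.0510 × 10⁻⁴ s⁻².
N = √(2.0510 × 10⁻⁴) = 0.014321 rad s⁻¹, so T = 2π/N = 438.74 s ≈ 439 s.

439 s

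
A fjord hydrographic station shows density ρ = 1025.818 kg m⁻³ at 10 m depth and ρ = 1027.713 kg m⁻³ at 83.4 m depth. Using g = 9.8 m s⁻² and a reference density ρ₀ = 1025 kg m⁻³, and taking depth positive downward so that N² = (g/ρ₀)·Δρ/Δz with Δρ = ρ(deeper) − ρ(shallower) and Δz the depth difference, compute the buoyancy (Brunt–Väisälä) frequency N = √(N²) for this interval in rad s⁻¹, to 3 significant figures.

0.0157 rad s⁻¹

Δρ = 1027.713 − 1025.818 = 1.895 kg m⁻³ over Δz = 83.4 − 10 = 73.4 m.
N² = (9.8/1025) × (1.895/73.4) = 2.4684 × 10⁻⁴ s⁻².
N = √(2.4684 × 10⁻⁴) = 0.015711 rad s⁻¹ ≈ 0.0157 rad s⁻¹.
Since Δρ > 0 the layer is stably stratified.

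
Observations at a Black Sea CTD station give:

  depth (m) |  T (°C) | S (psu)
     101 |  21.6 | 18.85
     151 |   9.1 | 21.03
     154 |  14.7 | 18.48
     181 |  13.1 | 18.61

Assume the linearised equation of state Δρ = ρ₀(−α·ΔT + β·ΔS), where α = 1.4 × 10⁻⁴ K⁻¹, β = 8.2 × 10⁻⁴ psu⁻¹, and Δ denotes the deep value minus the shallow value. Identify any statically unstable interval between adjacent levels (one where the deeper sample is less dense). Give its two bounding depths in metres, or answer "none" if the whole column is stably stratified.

Evaluate Δρ/ρ₀ = −αΔT + βΔS across each adjacent pair:
  101–151 m: −αΔT+βΔS = −(1.4 × 10⁻⁴)(-12.5)+(8.2 × 10⁻⁴)(+2.18) = 3.5 × 10⁻³ → stable
  151–154 m: −αΔT+βΔS = −(1.4 × 10⁻⁴)(+5.6)+(8.2 × 10⁻⁴)(-2.55) = -2.9 × 10⁻³ → UNSTABLE
  154–181 m: −αΔT+βΔS = −(1.4 × 10⁻⁴)(-1.6)+(8.2 × 10⁻⁴)(+0.13) = 3.3 × 10⁻⁴ → stable
The 151–154 m interval has Δρ < 0: lighter water underlies denser water.

151–154 m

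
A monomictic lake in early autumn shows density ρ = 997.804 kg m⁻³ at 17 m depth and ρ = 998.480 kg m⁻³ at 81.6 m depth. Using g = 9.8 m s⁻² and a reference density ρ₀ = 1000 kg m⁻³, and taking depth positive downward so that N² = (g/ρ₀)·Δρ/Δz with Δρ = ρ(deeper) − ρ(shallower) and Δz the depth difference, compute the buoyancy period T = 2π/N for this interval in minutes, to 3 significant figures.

10.3 min

Δρ = 998.480 − 997.804 = 0.676 kg m⁻³ over Δz = 81.6 − 17 = 64.6 m.
N² = (9.8/1000) × (0.676/64.6) = 1.0255 × 10⁻⁴ s⁻².
N = √(1.0255 × 10⁻⁴) = 0.010127 rad s⁻¹, so T = 2π/N = 620.44 s = 10.341 min ≈ 10.3 min.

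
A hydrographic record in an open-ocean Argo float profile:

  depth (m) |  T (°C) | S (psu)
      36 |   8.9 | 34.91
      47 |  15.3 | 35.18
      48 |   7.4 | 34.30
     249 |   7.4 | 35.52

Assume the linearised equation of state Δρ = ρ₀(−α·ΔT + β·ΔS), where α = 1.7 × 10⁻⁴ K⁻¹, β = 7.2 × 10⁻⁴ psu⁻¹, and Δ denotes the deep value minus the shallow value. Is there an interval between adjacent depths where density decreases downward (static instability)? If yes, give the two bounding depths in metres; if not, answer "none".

Evaluate Δρ/ρ₀ = −αΔT + βΔS across each adjacent pair:
  36–47 m: −αΔT+βΔS = −(1.7 × 10⁻⁴)(+6.4)+(7.2 × 10⁻⁴)(+0.27) = -8.9 × 10⁻⁴ → UNSTABLE
  47–48 m: −αΔT+βΔS = −(1.7 × 10⁻⁴)(-7.9)+(7.2 × 10⁻⁴)(-0.88) = 7.1 × 10⁻⁴ → stable
  48–249 m: −αΔT+βΔS = −(1.7 × 10⁻⁴)(+0.0)+(7.2 × 10⁻⁴)(+1.22) = 8.8 × 10⁻⁴ → stable
The 36–47 m interval has Δρ < 0: lighter water underlies denser water.

36–47 m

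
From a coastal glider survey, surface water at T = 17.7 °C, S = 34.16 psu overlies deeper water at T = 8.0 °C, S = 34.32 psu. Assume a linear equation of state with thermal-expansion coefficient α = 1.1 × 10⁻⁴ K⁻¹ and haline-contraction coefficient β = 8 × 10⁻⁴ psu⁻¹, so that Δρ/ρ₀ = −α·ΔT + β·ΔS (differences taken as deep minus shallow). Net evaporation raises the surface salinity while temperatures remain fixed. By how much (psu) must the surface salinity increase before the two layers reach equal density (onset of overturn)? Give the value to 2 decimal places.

1.49 psu

Neutral buoyancy requires −α(T_deep − T_surf) + β(S_deep − S_surf′) = 0.
S_surf′ = S_deep − (α/β)·ΔT = 34.32 − (1.1 × 10⁻⁴/8 × 10⁻⁴)·(-9.7) = 35.6538 psu.
Increase required: 35.6538 − 34.16 = 1.4938 psu.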